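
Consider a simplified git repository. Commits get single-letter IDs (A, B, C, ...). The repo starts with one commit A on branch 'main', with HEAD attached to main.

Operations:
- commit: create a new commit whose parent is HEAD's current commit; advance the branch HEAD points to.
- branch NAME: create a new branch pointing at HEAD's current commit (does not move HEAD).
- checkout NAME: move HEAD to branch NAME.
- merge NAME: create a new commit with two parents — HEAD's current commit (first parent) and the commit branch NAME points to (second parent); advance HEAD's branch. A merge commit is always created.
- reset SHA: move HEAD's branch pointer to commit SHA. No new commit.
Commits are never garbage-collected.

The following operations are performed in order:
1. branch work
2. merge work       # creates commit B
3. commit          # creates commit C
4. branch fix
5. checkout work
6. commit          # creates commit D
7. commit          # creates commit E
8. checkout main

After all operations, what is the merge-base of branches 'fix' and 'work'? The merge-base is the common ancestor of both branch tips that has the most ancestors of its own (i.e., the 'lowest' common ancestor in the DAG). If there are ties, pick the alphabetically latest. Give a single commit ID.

After op 1 (branch): HEAD=main@A [main=A work=A]
After op 2 (merge): HEAD=main@B [main=B work=A]
After op 3 (commit): HEAD=main@C [main=C work=A]
After op 4 (branch): HEAD=main@C [fix=C main=C work=A]
After op 5 (checkout): HEAD=work@A [fix=C main=C work=A]
After op 6 (commit): HEAD=work@D [fix=C main=C work=D]
After op 7 (commit): HEAD=work@E [fix=C main=C work=E]
After op 8 (checkout): HEAD=main@C [fix=C main=C work=E]
ancestors(fix=C): ['A', 'B', 'C']
ancestors(work=E): ['A', 'D', 'E']
common: ['A']

Answer: A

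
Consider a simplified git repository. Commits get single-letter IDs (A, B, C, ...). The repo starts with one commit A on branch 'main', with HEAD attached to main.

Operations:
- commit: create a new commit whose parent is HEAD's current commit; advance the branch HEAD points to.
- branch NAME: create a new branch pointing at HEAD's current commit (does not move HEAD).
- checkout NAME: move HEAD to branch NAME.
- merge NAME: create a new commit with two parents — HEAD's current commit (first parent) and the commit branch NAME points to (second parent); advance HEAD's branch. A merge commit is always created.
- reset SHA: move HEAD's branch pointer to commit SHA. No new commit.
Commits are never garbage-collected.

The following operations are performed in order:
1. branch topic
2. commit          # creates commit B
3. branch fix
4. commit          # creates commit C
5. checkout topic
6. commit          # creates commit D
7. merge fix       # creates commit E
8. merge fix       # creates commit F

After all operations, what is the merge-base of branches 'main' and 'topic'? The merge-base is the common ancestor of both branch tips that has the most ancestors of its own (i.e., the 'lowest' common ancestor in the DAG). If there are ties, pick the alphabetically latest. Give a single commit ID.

Answer: B

Derivation:
After op 1 (branch): HEAD=main@A [main=A topic=A]
After op 2 (commit): HEAD=main@B [main=B topic=A]
After op 3 (branch): HEAD=main@B [fix=B main=B topic=A]
After op 4 (commit): HEAD=main@C [fix=B main=C topic=A]
After op 5 (checkout): HEAD=topic@A [fix=B main=C topic=A]
After op 6 (commit): HEAD=topic@D [fix=B main=C topic=D]
After op 7 (merge): HEAD=topic@E [fix=B main=C topic=E]
After op 8 (merge): HEAD=topic@F [fix=B main=C topic=F]
ancestors(main=C): ['A', 'B', 'C']
ancestors(topic=F): ['A', 'B', 'D', 'E', 'F']
common: ['A', 'B']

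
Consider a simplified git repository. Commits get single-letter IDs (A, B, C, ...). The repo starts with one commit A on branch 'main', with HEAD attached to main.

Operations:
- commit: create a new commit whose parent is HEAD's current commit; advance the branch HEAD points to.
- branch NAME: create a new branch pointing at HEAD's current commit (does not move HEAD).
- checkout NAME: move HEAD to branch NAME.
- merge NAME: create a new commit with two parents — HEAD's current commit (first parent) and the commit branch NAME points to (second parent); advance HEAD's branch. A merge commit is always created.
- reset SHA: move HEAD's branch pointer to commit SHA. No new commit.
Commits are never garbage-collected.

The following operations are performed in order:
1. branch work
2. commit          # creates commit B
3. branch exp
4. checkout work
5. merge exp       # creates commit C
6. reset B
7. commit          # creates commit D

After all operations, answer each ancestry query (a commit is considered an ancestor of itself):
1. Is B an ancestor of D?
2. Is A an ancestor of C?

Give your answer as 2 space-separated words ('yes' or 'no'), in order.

After op 1 (branch): HEAD=main@A [main=A work=A]
After op 2 (commit): HEAD=main@B [main=B work=A]
After op 3 (branch): HEAD=main@B [exp=B main=B work=A]
After op 4 (checkout): HEAD=work@A [exp=B main=B work=A]
After op 5 (merge): HEAD=work@C [exp=B main=B work=C]
After op 6 (reset): HEAD=work@B [exp=B main=B work=B]
After op 7 (commit): HEAD=work@D [exp=B main=B work=D]
ancestors(D) = {A,B,D}; B in? yes
ancestors(C) = {A,B,C}; A in? yes

Answer: yes yes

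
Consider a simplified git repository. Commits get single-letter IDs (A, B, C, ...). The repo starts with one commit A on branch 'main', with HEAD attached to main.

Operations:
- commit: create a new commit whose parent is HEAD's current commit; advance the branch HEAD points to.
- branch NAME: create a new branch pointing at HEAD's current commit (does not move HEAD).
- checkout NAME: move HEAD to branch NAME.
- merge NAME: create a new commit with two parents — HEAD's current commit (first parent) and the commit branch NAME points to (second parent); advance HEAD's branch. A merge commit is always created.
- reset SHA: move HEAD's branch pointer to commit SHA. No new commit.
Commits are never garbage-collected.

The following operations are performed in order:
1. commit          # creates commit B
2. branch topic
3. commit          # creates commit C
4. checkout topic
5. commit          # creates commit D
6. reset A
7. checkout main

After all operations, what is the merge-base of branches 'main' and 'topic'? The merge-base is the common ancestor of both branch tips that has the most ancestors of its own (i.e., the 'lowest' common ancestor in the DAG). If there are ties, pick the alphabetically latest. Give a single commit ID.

Answer: A

Derivation:
After op 1 (commit): HEAD=main@B [main=B]
After op 2 (branch): HEAD=main@B [main=B topic=B]
After op 3 (commit): HEAD=main@C [main=C topic=B]
After op 4 (checkout): HEAD=topic@B [main=C topic=B]
After op 5 (commit): HEAD=topic@D [main=C topic=D]
After op 6 (reset): HEAD=topic@A [main=C topic=A]
After op 7 (checkout): HEAD=main@C [main=C topic=A]
ancestors(main=C): ['A', 'B', 'C']
ancestors(topic=A): ['A']
common: ['A']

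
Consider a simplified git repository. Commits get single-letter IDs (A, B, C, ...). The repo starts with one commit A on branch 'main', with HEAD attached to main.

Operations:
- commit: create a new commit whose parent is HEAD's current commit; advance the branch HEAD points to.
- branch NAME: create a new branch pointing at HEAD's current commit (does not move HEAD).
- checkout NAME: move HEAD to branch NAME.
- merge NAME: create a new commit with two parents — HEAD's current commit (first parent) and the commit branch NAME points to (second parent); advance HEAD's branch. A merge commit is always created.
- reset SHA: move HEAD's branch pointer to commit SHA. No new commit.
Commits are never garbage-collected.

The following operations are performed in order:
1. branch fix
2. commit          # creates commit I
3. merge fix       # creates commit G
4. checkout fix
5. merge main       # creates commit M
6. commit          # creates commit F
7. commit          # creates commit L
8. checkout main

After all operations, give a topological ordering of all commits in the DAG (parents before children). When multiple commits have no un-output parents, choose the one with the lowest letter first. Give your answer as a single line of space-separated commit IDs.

Answer: A I G M F L

Derivation:
After op 1 (branch): HEAD=main@A [fix=A main=A]
After op 2 (commit): HEAD=main@I [fix=A main=I]
After op 3 (merge): HEAD=main@G [fix=A main=G]
After op 4 (checkout): HEAD=fix@A [fix=A main=G]
After op 5 (merge): HEAD=fix@M [fix=M main=G]
After op 6 (commit): HEAD=fix@F [fix=F main=G]
After op 7 (commit): HEAD=fix@L [fix=L main=G]
After op 8 (checkout): HEAD=main@G [fix=L main=G]
commit A: parents=[]
commit F: parents=['M']
commit G: parents=['I', 'A']
commit I: parents=['A']
commit L: parents=['F']
commit M: parents=['A', 'G']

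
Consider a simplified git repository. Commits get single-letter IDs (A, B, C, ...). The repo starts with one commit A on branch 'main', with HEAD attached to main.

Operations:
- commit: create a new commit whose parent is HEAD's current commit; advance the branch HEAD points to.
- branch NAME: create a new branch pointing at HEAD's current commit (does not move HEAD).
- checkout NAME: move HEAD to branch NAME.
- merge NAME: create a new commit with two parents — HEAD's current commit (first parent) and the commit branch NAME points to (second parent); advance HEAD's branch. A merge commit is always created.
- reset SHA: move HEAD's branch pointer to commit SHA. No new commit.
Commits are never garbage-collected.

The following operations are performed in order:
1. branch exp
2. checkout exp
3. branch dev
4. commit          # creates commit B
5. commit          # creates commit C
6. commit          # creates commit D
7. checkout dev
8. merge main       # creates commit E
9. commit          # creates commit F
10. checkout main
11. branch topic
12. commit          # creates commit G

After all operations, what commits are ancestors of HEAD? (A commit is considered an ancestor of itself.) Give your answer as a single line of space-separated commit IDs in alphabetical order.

After op 1 (branch): HEAD=main@A [exp=A main=A]
After op 2 (checkout): HEAD=exp@A [exp=A main=A]
After op 3 (branch): HEAD=exp@A [dev=A exp=A main=A]
After op 4 (commit): HEAD=exp@B [dev=A exp=B main=A]
After op 5 (commit): HEAD=exp@C [dev=A exp=C main=A]
After op 6 (commit): HEAD=exp@D [dev=A exp=D main=A]
After op 7 (checkout): HEAD=dev@A [dev=A exp=D main=A]
After op 8 (merge): HEAD=dev@E [dev=E exp=D main=A]
After op 9 (commit): HEAD=dev@F [dev=F exp=D main=A]
After op 10 (checkout): HEAD=main@A [dev=F exp=D main=A]
After op 11 (branch): HEAD=main@A [dev=F exp=D main=A topic=A]
After op 12 (commit): HEAD=main@G [dev=F exp=D main=G topic=A]

Answer: A G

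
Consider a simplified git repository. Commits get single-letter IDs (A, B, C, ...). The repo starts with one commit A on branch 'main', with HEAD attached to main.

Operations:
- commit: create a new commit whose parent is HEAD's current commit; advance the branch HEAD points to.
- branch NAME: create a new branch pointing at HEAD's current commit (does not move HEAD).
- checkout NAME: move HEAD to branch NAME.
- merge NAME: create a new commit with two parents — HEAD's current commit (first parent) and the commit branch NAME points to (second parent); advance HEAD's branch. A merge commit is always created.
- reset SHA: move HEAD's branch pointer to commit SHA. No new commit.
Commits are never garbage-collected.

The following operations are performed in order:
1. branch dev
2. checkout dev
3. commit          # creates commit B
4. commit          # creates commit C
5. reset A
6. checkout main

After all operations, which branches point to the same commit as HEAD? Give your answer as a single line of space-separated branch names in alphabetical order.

After op 1 (branch): HEAD=main@A [dev=A main=A]
After op 2 (checkout): HEAD=dev@A [dev=A main=A]
After op 3 (commit): HEAD=dev@B [dev=B main=A]
After op 4 (commit): HEAD=dev@C [dev=C main=A]
After op 5 (reset): HEAD=dev@A [dev=A main=A]
After op 6 (checkout): HEAD=main@A [dev=A main=A]

Answer: dev main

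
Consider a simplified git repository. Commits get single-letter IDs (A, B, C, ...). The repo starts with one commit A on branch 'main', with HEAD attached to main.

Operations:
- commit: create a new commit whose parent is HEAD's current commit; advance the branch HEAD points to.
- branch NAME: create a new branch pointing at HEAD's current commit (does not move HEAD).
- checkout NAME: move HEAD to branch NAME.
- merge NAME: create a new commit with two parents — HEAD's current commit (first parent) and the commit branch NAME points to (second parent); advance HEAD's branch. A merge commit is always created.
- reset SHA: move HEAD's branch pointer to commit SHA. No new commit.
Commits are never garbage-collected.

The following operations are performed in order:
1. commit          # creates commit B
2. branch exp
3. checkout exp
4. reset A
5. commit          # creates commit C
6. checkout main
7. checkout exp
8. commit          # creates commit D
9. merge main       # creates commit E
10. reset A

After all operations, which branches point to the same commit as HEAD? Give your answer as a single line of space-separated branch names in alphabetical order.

Answer: exp

Derivation:
After op 1 (commit): HEAD=main@B [main=B]
After op 2 (branch): HEAD=main@B [exp=B main=B]
After op 3 (checkout): HEAD=exp@B [exp=B main=B]
After op 4 (reset): HEAD=exp@A [exp=A main=B]
After op 5 (commit): HEAD=exp@C [exp=C main=B]
After op 6 (checkout): HEAD=main@B [exp=C main=B]
After op 7 (checkout): HEAD=exp@C [exp=C main=B]
After op 8 (commit): HEAD=exp@D [exp=D main=B]
After op 9 (merge): HEAD=exp@E [exp=E main=B]
After op 10 (reset): HEAD=exp@A [exp=A main=B]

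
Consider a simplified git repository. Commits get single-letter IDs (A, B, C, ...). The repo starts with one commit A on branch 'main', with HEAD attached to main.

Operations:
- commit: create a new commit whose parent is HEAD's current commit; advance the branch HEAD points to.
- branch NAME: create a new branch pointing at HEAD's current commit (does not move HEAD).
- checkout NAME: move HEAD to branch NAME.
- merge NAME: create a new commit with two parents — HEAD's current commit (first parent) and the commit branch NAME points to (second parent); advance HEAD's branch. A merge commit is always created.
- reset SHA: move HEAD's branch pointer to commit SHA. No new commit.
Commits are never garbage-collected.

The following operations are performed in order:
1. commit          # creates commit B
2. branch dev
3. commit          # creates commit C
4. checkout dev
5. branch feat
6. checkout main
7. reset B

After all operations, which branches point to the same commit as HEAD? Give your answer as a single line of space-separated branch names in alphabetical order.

Answer: dev feat main

Derivation:
After op 1 (commit): HEAD=main@B [main=B]
After op 2 (branch): HEAD=main@B [dev=B main=B]
After op 3 (commit): HEAD=main@C [dev=B main=C]
After op 4 (checkout): HEAD=dev@B [dev=B main=C]
After op 5 (branch): HEAD=dev@B [dev=B feat=B main=C]
After op 6 (checkout): HEAD=main@C [dev=B feat=B main=C]
After op 7 (reset): HEAD=main@B [dev=B feat=B main=B]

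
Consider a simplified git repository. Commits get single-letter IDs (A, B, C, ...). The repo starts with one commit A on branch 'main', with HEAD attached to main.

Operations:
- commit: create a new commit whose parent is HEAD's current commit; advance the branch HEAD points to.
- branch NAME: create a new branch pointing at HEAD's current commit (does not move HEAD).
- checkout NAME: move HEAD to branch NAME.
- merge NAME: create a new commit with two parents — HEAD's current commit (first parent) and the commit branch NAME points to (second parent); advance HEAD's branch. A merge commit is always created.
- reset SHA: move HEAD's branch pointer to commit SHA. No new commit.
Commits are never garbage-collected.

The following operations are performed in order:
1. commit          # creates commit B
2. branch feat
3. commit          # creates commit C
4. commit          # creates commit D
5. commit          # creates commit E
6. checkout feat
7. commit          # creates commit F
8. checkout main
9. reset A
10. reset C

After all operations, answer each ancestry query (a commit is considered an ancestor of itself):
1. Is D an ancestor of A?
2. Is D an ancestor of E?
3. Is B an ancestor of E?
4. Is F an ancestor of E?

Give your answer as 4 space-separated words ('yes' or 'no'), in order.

Answer: no yes yes no

Derivation:
After op 1 (commit): HEAD=main@B [main=B]
After op 2 (branch): HEAD=main@B [feat=B main=B]
After op 3 (commit): HEAD=main@C [feat=B main=C]
After op 4 (commit): HEAD=main@D [feat=B main=D]
After op 5 (commit): HEAD=main@E [feat=B main=E]
After op 6 (checkout): HEAD=feat@B [feat=B main=E]
After op 7 (commit): HEAD=feat@F [feat=F main=E]
After op 8 (checkout): HEAD=main@E [feat=F main=E]
After op 9 (reset): HEAD=main@A [feat=F main=A]
After op 10 (reset): HEAD=main@C [feat=F main=C]
ancestors(A) = {A}; D in? no
ancestors(E) = {A,B,C,D,E}; D in? yes
ancestors(E) = {A,B,C,D,E}; B in? yes
ancestors(E) = {A,B,C,D,E}; F in? no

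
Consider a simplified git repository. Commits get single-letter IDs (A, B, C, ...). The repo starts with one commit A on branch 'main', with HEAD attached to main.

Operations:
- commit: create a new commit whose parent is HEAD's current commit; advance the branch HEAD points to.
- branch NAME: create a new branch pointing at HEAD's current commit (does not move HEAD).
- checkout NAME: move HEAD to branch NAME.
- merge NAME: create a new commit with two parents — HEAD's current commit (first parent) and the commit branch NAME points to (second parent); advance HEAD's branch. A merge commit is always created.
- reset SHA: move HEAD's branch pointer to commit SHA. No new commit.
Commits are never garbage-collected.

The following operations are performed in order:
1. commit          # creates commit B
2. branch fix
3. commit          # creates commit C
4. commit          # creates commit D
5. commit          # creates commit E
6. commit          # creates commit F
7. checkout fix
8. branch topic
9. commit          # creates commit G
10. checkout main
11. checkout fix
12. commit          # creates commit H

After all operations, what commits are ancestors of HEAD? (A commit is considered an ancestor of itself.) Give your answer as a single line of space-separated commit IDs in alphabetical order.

Answer: A B G H

Derivation:
After op 1 (commit): HEAD=main@B [main=B]
After op 2 (branch): HEAD=main@B [fix=B main=B]
After op 3 (commit): HEAD=main@C [fix=B main=C]
After op 4 (commit): HEAD=main@D [fix=B main=D]
After op 5 (commit): HEAD=main@E [fix=B main=E]
After op 6 (commit): HEAD=main@F [fix=B main=F]
After op 7 (checkout): HEAD=fix@B [fix=B main=F]
After op 8 (branch): HEAD=fix@B [fix=B main=F topic=B]
After op 9 (commit): HEAD=fix@G [fix=G main=F topic=B]
After op 10 (checkout): HEAD=main@F [fix=G main=F topic=B]
After op 11 (checkout): HEAD=fix@G [fix=G main=F topic=B]
After op 12 (commit): HEAD=fix@H [fix=H main=F topic=B]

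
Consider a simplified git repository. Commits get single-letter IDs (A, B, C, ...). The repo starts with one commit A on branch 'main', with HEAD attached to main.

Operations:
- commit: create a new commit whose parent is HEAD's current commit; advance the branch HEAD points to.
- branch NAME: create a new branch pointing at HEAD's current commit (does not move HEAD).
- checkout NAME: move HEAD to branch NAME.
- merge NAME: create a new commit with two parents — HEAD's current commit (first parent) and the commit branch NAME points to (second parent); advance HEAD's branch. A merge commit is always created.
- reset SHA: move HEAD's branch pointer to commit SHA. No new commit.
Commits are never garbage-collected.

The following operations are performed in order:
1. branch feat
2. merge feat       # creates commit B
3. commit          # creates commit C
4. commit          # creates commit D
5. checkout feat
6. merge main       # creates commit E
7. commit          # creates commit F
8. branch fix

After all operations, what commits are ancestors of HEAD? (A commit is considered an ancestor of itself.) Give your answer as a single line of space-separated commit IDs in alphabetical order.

Answer: A B C D E F

Derivation:
After op 1 (branch): HEAD=main@A [feat=A main=A]
After op 2 (merge): HEAD=main@B [feat=A main=B]
After op 3 (commit): HEAD=main@C [feat=A main=C]
After op 4 (commit): HEAD=main@D [feat=A main=D]
After op 5 (checkout): HEAD=feat@A [feat=A main=D]
After op 6 (merge): HEAD=feat@E [feat=E main=D]
After op 7 (commit): HEAD=feat@F [feat=F main=D]
After op 8 (branch): HEAD=feat@F [feat=F fix=F main=D]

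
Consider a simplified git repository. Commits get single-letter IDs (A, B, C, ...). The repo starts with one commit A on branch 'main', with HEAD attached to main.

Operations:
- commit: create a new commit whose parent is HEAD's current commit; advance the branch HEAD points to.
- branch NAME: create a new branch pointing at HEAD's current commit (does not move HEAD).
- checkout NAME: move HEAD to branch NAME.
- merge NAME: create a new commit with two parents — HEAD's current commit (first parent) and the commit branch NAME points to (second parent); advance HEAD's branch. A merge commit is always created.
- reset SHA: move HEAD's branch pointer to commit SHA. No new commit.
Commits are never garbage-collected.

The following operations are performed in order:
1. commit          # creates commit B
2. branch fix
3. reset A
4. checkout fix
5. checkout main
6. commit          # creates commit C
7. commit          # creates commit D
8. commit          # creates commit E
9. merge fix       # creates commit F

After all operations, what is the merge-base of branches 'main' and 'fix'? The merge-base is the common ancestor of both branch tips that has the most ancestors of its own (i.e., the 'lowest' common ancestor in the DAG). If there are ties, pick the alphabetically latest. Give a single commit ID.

Answer: B

Derivation:
After op 1 (commit): HEAD=main@B [main=B]
After op 2 (branch): HEAD=main@B [fix=B main=B]
After op 3 (reset): HEAD=main@A [fix=B main=A]
After op 4 (checkout): HEAD=fix@B [fix=B main=A]
After op 5 (checkout): HEAD=main@A [fix=B main=A]
After op 6 (commit): HEAD=main@C [fix=B main=C]
After op 7 (commit): HEAD=main@D [fix=B main=D]
After op 8 (commit): HEAD=main@E [fix=B main=E]
After op 9 (merge): HEAD=main@F [fix=B main=F]
ancestors(main=F): ['A', 'B', 'C', 'D', 'E', 'F']
ancestors(fix=B): ['A', 'B']
common: ['A', 'B']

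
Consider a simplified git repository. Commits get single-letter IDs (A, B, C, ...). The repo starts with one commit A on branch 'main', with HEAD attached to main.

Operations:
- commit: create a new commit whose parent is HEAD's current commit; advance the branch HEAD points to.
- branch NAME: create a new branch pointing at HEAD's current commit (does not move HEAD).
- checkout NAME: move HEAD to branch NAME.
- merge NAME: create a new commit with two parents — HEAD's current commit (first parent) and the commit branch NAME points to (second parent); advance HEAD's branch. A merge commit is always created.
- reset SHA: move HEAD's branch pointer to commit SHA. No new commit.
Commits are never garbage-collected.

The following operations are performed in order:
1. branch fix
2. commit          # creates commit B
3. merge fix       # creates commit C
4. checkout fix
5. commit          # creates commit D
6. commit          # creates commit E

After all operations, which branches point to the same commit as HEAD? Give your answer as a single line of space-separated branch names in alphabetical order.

After op 1 (branch): HEAD=main@A [fix=A main=A]
After op 2 (commit): HEAD=main@B [fix=A main=B]
After op 3 (merge): HEAD=main@C [fix=A main=C]
After op 4 (checkout): HEAD=fix@A [fix=A main=C]
After op 5 (commit): HEAD=fix@D [fix=D main=C]
After op 6 (commit): HEAD=fix@E [fix=E main=C]

Answer: fix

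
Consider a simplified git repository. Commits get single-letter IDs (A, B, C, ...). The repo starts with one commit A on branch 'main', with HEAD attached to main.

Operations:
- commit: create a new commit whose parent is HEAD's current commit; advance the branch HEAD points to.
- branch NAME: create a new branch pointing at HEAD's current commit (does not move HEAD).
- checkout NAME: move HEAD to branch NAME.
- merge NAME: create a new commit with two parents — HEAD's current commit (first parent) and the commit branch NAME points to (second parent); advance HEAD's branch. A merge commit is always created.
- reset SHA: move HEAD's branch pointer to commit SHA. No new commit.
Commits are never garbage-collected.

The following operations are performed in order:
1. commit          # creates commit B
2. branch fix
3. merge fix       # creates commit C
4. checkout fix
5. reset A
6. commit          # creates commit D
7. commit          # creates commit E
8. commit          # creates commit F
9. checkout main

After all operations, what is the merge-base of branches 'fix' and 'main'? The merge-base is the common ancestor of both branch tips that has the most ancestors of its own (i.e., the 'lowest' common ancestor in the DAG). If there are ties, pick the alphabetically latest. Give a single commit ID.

After op 1 (commit): HEAD=main@B [main=B]
After op 2 (branch): HEAD=main@B [fix=B main=B]
After op 3 (merge): HEAD=main@C [fix=B main=C]
After op 4 (checkout): HEAD=fix@B [fix=B main=C]
After op 5 (reset): HEAD=fix@A [fix=A main=C]
After op 6 (commit): HEAD=fix@D [fix=D main=C]
After op 7 (commit): HEAD=fix@E [fix=E main=C]
After op 8 (commit): HEAD=fix@F [fix=F main=C]
After op 9 (checkout): HEAD=main@C [fix=F main=C]
ancestors(fix=F): ['A', 'D', 'E', 'F']
ancestors(main=C): ['A', 'B', 'C']
common: ['A']

Answer: A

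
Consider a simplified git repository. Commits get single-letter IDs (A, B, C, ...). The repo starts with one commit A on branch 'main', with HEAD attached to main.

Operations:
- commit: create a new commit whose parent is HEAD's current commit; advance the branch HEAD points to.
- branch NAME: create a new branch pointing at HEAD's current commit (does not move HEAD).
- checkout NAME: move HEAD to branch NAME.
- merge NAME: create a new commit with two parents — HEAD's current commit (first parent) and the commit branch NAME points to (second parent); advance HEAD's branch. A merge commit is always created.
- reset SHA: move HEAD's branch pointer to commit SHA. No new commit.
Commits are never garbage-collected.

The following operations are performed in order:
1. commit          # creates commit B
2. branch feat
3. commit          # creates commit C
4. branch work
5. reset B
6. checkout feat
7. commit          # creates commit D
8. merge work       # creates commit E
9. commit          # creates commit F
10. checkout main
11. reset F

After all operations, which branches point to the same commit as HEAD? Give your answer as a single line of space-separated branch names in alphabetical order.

Answer: feat main

Derivation:
After op 1 (commit): HEAD=main@B [main=B]
After op 2 (branch): HEAD=main@B [feat=B main=B]
After op 3 (commit): HEAD=main@C [feat=B main=C]
After op 4 (branch): HEAD=main@C [feat=B main=C work=C]
After op 5 (reset): HEAD=main@B [feat=B main=B work=C]
After op 6 (checkout): HEAD=feat@B [feat=B main=B work=C]
After op 7 (commit): HEAD=feat@D [feat=D main=B work=C]
After op 8 (merge): HEAD=feat@E [feat=E main=B work=C]
After op 9 (commit): HEAD=feat@F [feat=F main=B work=C]
After op 10 (checkout): HEAD=main@B [feat=F main=B work=C]
After op 11 (reset): HEAD=main@F [feat=F main=F work=C]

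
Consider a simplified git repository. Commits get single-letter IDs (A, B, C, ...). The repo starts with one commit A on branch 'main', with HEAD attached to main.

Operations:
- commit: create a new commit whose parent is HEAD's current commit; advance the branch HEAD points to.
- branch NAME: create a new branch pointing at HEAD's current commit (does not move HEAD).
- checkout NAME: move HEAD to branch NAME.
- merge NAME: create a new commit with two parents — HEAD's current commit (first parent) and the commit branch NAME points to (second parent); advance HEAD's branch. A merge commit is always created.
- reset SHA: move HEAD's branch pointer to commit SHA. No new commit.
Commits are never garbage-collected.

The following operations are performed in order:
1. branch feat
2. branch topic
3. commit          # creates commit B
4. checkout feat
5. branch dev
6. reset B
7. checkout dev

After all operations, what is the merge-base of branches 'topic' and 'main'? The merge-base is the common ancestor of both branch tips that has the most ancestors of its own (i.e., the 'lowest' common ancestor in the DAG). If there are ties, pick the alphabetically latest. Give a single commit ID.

After op 1 (branch): HEAD=main@A [feat=A main=A]
After op 2 (branch): HEAD=main@A [feat=A main=A topic=A]
After op 3 (commit): HEAD=main@B [feat=A main=B topic=A]
After op 4 (checkout): HEAD=feat@A [feat=A main=B topic=A]
After op 5 (branch): HEAD=feat@A [dev=A feat=A main=B topic=A]
After op 6 (reset): HEAD=feat@B [dev=A feat=B main=B topic=A]
After op 7 (checkout): HEAD=dev@A [dev=A feat=B main=B topic=A]
ancestors(topic=A): ['A']
ancestors(main=B): ['A', 'B']
common: ['A']

Answer: A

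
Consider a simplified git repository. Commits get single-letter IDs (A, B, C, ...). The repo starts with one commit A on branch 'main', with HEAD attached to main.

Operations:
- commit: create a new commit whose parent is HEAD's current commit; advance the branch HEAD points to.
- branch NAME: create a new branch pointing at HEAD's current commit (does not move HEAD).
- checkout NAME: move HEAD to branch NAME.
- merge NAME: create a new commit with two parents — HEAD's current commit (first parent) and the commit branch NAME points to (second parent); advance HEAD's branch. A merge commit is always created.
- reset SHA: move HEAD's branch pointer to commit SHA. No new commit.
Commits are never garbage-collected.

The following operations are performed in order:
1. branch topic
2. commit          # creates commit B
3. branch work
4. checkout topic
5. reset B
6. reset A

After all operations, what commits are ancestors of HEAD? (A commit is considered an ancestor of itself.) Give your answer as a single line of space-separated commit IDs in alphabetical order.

Answer: A

Derivation:
After op 1 (branch): HEAD=main@A [main=A topic=A]
After op 2 (commit): HEAD=main@B [main=B topic=A]
After op 3 (branch): HEAD=main@B [main=B topic=A work=B]
After op 4 (checkout): HEAD=topic@A [main=B topic=A work=B]
After op 5 (reset): HEAD=topic@B [main=B topic=B work=B]
After op 6 (reset): HEAD=topic@A [main=B topic=A work=B]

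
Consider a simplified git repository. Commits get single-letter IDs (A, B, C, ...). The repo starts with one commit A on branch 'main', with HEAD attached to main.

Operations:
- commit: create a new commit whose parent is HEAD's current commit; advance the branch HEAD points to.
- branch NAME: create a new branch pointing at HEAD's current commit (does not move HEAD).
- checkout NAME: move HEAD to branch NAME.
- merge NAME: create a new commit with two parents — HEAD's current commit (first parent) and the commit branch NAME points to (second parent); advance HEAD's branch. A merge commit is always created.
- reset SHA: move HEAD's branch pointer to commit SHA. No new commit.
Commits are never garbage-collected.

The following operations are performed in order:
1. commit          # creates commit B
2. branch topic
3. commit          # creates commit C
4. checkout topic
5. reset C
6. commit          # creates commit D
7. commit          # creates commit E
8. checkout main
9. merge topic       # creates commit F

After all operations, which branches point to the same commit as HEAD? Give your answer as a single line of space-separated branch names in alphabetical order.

After op 1 (commit): HEAD=main@B [main=B]
After op 2 (branch): HEAD=main@B [main=B topic=B]
After op 3 (commit): HEAD=main@C [main=C topic=B]
After op 4 (checkout): HEAD=topic@B [main=C topic=B]
After op 5 (reset): HEAD=topic@C [main=C topic=C]
After op 6 (commit): HEAD=topic@D [main=C topic=D]
After op 7 (commit): HEAD=topic@E [main=C topic=E]
After op 8 (checkout): HEAD=main@C [main=C topic=E]
After op 9 (merge): HEAD=main@F [main=F topic=E]

Answer: main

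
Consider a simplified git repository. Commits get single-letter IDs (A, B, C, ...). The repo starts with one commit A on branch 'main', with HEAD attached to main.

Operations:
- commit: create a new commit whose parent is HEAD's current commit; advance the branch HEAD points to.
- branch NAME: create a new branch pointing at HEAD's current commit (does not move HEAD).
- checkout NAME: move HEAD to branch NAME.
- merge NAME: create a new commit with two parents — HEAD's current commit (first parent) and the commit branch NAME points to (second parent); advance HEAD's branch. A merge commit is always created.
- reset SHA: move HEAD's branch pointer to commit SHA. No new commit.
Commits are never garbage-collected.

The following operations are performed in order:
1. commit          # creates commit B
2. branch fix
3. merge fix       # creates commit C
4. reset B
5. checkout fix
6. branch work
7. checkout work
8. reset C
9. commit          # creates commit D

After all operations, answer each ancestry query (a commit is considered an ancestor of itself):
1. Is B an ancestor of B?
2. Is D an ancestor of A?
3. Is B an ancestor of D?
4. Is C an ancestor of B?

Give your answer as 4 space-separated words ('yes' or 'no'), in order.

After op 1 (commit): HEAD=main@B [main=B]
After op 2 (branch): HEAD=main@B [fix=B main=B]
After op 3 (merge): HEAD=main@C [fix=B main=C]
After op 4 (reset): HEAD=main@B [fix=B main=B]
After op 5 (checkout): HEAD=fix@B [fix=B main=B]
After op 6 (branch): HEAD=fix@B [fix=B main=B work=B]
After op 7 (checkout): HEAD=work@B [fix=B main=B work=B]
After op 8 (reset): HEAD=work@C [fix=B main=B work=C]
After op 9 (commit): HEAD=work@D [fix=B main=B work=D]
ancestors(B) = {A,B}; B in? yes
ancestors(A) = {A}; D in? no
ancestors(D) = {A,B,C,D}; B in? yes
ancestors(B) = {A,B}; C in? no

Answer: yes no yes no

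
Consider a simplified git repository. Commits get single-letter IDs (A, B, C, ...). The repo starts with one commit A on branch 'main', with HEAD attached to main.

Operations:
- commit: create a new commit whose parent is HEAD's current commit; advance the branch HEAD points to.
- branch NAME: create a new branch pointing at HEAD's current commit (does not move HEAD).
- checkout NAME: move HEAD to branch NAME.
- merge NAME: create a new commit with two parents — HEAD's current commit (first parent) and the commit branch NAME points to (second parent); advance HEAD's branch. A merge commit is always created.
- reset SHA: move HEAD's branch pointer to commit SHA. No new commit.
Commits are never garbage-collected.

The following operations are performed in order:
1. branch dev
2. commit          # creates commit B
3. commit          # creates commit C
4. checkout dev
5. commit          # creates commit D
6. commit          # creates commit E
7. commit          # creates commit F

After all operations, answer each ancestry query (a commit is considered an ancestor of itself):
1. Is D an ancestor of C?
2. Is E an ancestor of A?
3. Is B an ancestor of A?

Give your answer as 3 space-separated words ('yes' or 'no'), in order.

Answer: no no no

Derivation:
After op 1 (branch): HEAD=main@A [dev=A main=A]
After op 2 (commit): HEAD=main@B [dev=A main=B]
After op 3 (commit): HEAD=main@C [dev=A main=C]
After op 4 (checkout): HEAD=dev@A [dev=A main=C]
After op 5 (commit): HEAD=dev@D [dev=D main=C]
After op 6 (commit): HEAD=dev@E [dev=E main=C]
After op 7 (commit): HEAD=dev@F [dev=F main=C]
ancestors(C) = {A,B,C}; D in? no
ancestors(A) = {A}; E in? no
ancestors(A) = {A}; B in? no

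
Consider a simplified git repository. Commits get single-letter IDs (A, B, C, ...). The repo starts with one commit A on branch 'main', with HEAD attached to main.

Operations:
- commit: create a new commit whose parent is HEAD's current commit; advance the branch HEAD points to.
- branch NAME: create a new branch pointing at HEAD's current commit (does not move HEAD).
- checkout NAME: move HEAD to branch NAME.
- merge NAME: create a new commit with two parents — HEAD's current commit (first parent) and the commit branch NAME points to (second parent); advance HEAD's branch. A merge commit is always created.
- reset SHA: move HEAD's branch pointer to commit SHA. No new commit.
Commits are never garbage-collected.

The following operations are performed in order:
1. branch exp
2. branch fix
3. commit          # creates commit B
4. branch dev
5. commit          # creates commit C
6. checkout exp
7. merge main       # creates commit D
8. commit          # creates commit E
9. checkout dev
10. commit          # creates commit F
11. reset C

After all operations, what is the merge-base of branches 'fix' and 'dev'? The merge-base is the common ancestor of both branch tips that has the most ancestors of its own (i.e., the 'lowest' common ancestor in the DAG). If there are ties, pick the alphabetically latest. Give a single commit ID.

Answer: A

Derivation:
After op 1 (branch): HEAD=main@A [exp=A main=A]
After op 2 (branch): HEAD=main@A [exp=A fix=A main=A]
After op 3 (commit): HEAD=main@B [exp=A fix=A main=B]
After op 4 (branch): HEAD=main@B [dev=B exp=A fix=A main=B]
After op 5 (commit): HEAD=main@C [dev=B exp=A fix=A main=C]
After op 6 (checkout): HEAD=exp@A [dev=B exp=A fix=A main=C]
After op 7 (merge): HEAD=exp@D [dev=B exp=D fix=A main=C]
After op 8 (commit): HEAD=exp@E [dev=B exp=E fix=A main=C]
After op 9 (checkout): HEAD=dev@B [dev=B exp=E fix=A main=C]
After op 10 (commit): HEAD=dev@F [dev=F exp=E fix=A main=C]
After op 11 (reset): HEAD=dev@C [dev=C exp=E fix=A main=C]
ancestors(fix=A): ['A']
ancestors(dev=C): ['A', 'B', 'C']
common: ['A']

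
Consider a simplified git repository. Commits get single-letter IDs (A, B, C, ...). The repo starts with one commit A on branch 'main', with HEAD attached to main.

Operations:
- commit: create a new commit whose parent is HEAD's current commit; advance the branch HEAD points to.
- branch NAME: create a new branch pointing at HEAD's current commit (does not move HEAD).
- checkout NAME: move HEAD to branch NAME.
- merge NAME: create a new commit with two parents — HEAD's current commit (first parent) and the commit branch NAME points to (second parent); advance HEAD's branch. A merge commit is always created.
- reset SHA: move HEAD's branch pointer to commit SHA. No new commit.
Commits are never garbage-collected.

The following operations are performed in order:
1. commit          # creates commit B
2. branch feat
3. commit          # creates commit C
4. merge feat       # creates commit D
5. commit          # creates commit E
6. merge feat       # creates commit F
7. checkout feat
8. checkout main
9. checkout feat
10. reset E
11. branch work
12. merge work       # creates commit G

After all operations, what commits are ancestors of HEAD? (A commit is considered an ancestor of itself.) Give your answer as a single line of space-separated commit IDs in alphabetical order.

After op 1 (commit): HEAD=main@B [main=B]
After op 2 (branch): HEAD=main@B [feat=B main=B]
After op 3 (commit): HEAD=main@C [feat=B main=C]
After op 4 (merge): HEAD=main@D [feat=B main=D]
After op 5 (commit): HEAD=main@E [feat=B main=E]
After op 6 (merge): HEAD=main@F [feat=B main=F]
After op 7 (checkout): HEAD=feat@B [feat=B main=F]
After op 8 (checkout): HEAD=main@F [feat=B main=F]
After op 9 (checkout): HEAD=feat@B [feat=B main=F]
After op 10 (reset): HEAD=feat@E [feat=E main=F]
After op 11 (branch): HEAD=feat@E [feat=E main=F work=E]
After op 12 (merge): HEAD=feat@G [feat=G main=F work=E]

Answer: A B C D E G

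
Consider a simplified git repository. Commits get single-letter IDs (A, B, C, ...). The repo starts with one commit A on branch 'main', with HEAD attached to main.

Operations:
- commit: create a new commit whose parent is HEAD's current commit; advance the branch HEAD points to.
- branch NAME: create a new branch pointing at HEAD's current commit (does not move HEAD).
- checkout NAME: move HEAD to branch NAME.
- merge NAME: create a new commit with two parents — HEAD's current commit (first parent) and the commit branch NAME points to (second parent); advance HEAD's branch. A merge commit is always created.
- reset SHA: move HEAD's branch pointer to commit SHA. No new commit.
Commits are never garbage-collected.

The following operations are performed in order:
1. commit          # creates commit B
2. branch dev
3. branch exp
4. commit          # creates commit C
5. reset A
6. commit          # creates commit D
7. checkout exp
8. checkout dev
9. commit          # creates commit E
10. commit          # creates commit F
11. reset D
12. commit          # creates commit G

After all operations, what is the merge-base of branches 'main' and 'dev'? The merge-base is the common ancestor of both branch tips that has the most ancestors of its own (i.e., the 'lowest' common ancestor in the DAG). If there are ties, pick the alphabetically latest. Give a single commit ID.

After op 1 (commit): HEAD=main@B [main=B]
After op 2 (branch): HEAD=main@B [dev=B main=B]
After op 3 (branch): HEAD=main@B [dev=B exp=B main=B]
After op 4 (commit): HEAD=main@C [dev=B exp=B main=C]
After op 5 (reset): HEAD=main@A [dev=B exp=B main=A]
After op 6 (commit): HEAD=main@D [dev=B exp=B main=D]
After op 7 (checkout): HEAD=exp@B [dev=B exp=B main=D]
After op 8 (checkout): HEAD=dev@B [dev=B exp=B main=D]
After op 9 (commit): HEAD=dev@E [dev=E exp=B main=D]
After op 10 (commit): HEAD=dev@F [dev=F exp=B main=D]
After op 11 (reset): HEAD=dev@D [dev=D exp=B main=D]
After op 12 (commit): HEAD=dev@G [dev=G exp=B main=D]
ancestors(main=D): ['A', 'D']
ancestors(dev=G): ['A', 'D', 'G']
common: ['A', 'D']

Answer: D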